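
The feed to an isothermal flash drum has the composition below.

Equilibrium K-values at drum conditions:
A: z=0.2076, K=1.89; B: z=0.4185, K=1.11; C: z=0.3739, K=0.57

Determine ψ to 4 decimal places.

ψ = 0.3294

Rachford–Rice: g(ψ) = Σ zᵢ(Kᵢ−1)/(1+ψ(Kᵢ−1)) = 0.
Feasibility: ΣzᵢKᵢ = 1.0700, Σzᵢ/Kᵢ = 1.1428 — both > 1, two phases present.
Newton iteration, ψ⁰ = 0.59:
  ψ = 0.5900: g = -0.05105, g' = -0.1993 → ψ = 0.3338
  ψ = 0.3338: g = -0.00088, g' = -0.1967 → ψ = 0.3294
Converged at ψ = 0.3294.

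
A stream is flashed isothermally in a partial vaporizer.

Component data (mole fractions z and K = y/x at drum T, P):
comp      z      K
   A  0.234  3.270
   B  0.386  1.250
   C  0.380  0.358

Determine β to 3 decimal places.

β = 0.460

Material balance + equilibrium reduce to Σ zᵢ(Kᵢ−1)/(1+β(Kᵢ−1)) = 0.
Check two-phase: ΣzᵢKᵢ = 1.384 > 1 and Σzᵢ/Kᵢ = 1.442 > 1, so g(0) = 0.384 > 0 and g(1) = -0.442 < 0.
Newton iteration, β⁰ = 0.51:
  β = 0.510: g = -0.0310, g' = -0.624 → β = 0.460
Converged at β = 0.460.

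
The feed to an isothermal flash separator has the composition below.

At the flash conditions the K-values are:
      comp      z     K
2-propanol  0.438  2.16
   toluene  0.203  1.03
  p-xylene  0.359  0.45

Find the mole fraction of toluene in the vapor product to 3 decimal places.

y_toluene = 0.205

Material balance + equilibrium reduce to Σ zᵢ(Kᵢ−1)/(1+V/F(Kᵢ−1)) = 0.
g(0) = ΣzᵢKᵢ − 1 = 0.317 and g(1) = 1 − Σzᵢ/Kᵢ = -0.198, so a root lies in (0, 1).
Newton–Raphson from V/F = 0.5:
  V/F = 0.500: g = 0.0552, g' = -0.443 → V/F = 0.625
  V/F = 0.625: g = -0.0002, g' = -0.450 → V/F = 0.624
Converged at V/F = 0.624.
Compositions from xᵢ = zᵢ/(1+V/F(Kᵢ−1)), yᵢ = Kᵢxᵢ:
  2-propanol: x = 0.254, y = 0.549
  toluene: x = 0.199, y = 0.205
  p-xylene: x = 0.547, y = 0.246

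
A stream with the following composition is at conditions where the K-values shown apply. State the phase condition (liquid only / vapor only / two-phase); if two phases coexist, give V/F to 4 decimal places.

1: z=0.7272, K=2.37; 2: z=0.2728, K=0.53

vapor only

ΣzᵢKᵢ = 1.8680; Σzᵢ/Kᵢ = 0.8216.
Since Σzᵢ/Kᵢ < 1 the mixture is above its dew point — single vapor phase.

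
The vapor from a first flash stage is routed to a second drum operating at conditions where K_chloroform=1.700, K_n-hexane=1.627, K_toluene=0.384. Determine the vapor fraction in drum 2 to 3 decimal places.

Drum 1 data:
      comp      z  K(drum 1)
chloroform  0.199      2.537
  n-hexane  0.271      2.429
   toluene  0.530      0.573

V/F (drum 2) = 0.227

Drum 1:
Newton iteration, ψ₁⁰ = 0.36:
  ψ₁ = 0.360: g = 0.1852, g' = -0.571 → ψ₁ = 0.684
  ψ₁ = 0.684: g = 0.0251, g' = -0.446 → ψ₁ = 0.741
Converged at ψ₁ = 0.741.
Drum-1 compositions:
  chloroform: x = 0.093, y = 0.236
  n-hexane: x = 0.132, y = 0.320
  toluene: x = 0.775, y = 0.444
Drum-2 feed = drum-1 vapor: z₂ = (0.2360, 0.3197, 0.4443).
Drum 2:
Let ψ₂ = V/F and solve Σ zᵢ(Kᵢ−1)/(1+ψ₂(Kᵢ−1)) = 0.
g(0) = ΣzᵢKᵢ − 1 = 0.092 and g(1) = 1 − Σzᵢ/Kᵢ = -0.492, so a root lies in (0, 1).
Iterate (Newton) starting at ψ₂ = 0.5:
  ψ₂ = 0.500: g = -0.1205, g' = -0.488 → ψ₂ = 0.253
  ψ₂ = 0.253: g = -0.0109, g' = -0.414 → ψ₂ = 0.227
Converged at ψ₂ = 0.227.
  chloroform: x = 0.204, y = 0.346
  n-hexane: x = 0.280, y = 0.455
  toluene: x = 0.516, y = 0.198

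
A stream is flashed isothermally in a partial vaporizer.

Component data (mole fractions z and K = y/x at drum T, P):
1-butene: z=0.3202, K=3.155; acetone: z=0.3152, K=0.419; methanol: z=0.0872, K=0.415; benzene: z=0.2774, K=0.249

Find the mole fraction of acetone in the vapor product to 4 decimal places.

y_acetone = 0.1471

Newton iteration, V/F⁰ = 0.5:
  V/F = 0.5000: g = -0.33166, g' = -1.0167 → V/F = 0.1738
  V/F = 0.1738: g = 0.00194, g' = -1.1627 → V/F = 0.1755
Converged at V/F = 0.1755.
Compositions from xᵢ = zᵢ/(1+V/F(Kᵢ−1)), yᵢ = Kᵢxᵢ:
  1-butene: x = 0.2323, y = 0.7331
  acetone: x = 0.3510, y = 0.1471
  methanol: x = 0.0972, y = 0.0403
  benzene: x = 0.3195, y = 0.0796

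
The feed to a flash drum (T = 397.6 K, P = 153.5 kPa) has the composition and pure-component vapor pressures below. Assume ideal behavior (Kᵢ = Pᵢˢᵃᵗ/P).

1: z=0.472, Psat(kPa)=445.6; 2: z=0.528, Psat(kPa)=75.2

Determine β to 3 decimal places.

β = 0.648

Raoult's law: Kᵢ = Pᵢˢᵃᵗ/P = Pᵢˢᵃᵗ/153.5.
  K_1 = 445.6/153.5 = 2.90293, K_2 = 75.2/153.5 = 0.48990
Let β = V/F and solve Σ zᵢ(Kᵢ−1)/(1+β(Kᵢ−1)) = 0.
Check two-phase: ΣzᵢKᵢ = 1.629 > 1 and Σzᵢ/Kᵢ = 1.240 > 1, so g(0) = 0.629 > 0 and g(1) = -0.240 < 0.
Iterate (Newton) starting at β = 0.63:
  β = 0.630: g = 0.0116, g' = -0.652 → β = 0.648
Converged at β = 0.648.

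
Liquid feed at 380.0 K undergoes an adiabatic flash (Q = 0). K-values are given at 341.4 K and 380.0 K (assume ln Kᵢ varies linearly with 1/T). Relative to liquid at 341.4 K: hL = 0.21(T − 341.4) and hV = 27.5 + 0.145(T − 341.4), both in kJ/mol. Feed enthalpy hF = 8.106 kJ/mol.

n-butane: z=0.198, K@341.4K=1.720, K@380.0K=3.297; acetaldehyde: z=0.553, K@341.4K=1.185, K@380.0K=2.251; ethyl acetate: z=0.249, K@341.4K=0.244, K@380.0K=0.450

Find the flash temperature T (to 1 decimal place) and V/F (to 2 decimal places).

Adiabatic flash: solve Rachford–Rice at each trial T, then check hF = ψ·hV(T) + (1−ψ)·hL(T).
  T = 341.4 K: K = (1.720, 1.185, 0.244), RR gives ψ = 0.205, H_out = 5.640 kJ/mol
  T = 380.0 K: K = (3.297, 2.251, 0.450), RR gives ψ = 1.000, H_out = 33.097 kJ/mol
  T = 360.7 K: K = (2.423, 1.662, 0.337), RR gives ψ = 0.827, H_out = 25.766 kJ/mol
  T = 351.0 K: K = (2.049, 1.408, 0.288), RR gives ψ = 0.598, H_out = 18.100 kJ/mol
  T = 346.2 K: K = (1.880, 1.293, 0.265), RR gives ψ = 0.437, H_out = 12.901 kJ/mol
  T = 343.8 K: K = (1.799, 1.238, 0.254), RR gives ψ = 0.333, H_out = 9.619 kJ/mol
  T = 342.6 K: K = (1.759, 1.212, 0.249), RR gives ψ = 0.273, H_out = 7.732 kJ/mol
Linear interpolation between T = 342.6 (H_out = 7.732) and T = 343.8 (H_out = 9.619) on hF = 8.106 gives T ≈ 342.8 K, at which ψ = 0.28.

T = 342.8 K, V/F = 0.28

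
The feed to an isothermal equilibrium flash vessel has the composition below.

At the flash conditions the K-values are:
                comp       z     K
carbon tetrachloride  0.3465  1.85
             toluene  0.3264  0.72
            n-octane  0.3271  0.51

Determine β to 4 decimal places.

β = 0.1275

Material balance + equilibrium reduce to Σ zᵢ(Kᵢ−1)/(1+β(Kᵢ−1)) = 0.
g(0) = ΣzᵢKᵢ − 1 = 0.0429 and g(1) = 1 − Σzᵢ/Kᵢ = -0.2820, so a root lies in (0, 1).
Iterate (Newton) starting at β = 0.5:
  β = 0.5000: g = -0.11188, g' = -0.2957 → β = 0.1216
  β = 0.1216: g = 0.00188, g' = -0.3219 → β = 0.1275
Converged at β = 0.1275.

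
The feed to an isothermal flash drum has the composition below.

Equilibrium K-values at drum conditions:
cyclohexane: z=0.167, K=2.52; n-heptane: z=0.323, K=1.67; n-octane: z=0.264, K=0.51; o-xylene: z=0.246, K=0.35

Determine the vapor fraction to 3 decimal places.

ψ = 0.308

Material balance + equilibrium reduce to Σ zᵢ(Kᵢ−1)/(1+ψ(Kᵢ−1)) = 0.
Check two-phase: ΣzᵢKᵢ = 1.181 > 1 and Σzᵢ/Kᵢ = 1.480 > 1, so g(0) = 0.181 > 0 and g(1) = -0.480 < 0.
Newton iteration, ψ⁰ = 0.47:
  ψ = 0.470: g = -0.0857, g' = -0.538 → ψ = 0.311
  ψ = 0.311: g = -0.0014, g' = -0.529 → ψ = 0.308
Converged at ψ = 0.308.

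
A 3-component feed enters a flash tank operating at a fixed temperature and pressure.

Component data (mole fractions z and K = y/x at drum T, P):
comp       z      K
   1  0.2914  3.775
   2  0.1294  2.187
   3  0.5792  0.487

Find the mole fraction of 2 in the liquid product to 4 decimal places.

Let β = V/F and solve Σ zᵢ(Kᵢ−1)/(1+β(Kᵢ−1)) = 0.
Feasibility: ΣzᵢKᵢ = 1.6651, Σzᵢ/Kᵢ = 1.3257 — both > 1, two phases present.
Iterate (Newton) starting at β = 0.5:
  β = 0.5000: g = 0.03545, g' = -0.7412 → β = 0.5478
  β = 0.5478: g = 0.00066, g' = -0.7151 → β = 0.5487
Converged at β = 0.5487.
Compositions from xᵢ = zᵢ/(1+β(Kᵢ−1)), yᵢ = Kᵢxᵢ:
  1: x = 0.1155, y = 0.4360
  2: x = 0.0784, y = 0.1714
  3: x = 0.8061, y = 0.3926

x_2 = 0.0784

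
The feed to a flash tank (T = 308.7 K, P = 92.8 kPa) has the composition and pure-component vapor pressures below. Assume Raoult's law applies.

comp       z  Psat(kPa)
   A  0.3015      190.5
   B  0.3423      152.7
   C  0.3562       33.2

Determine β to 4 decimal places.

Raoult's law: Kᵢ = Pᵢˢᵃᵗ/P = Pᵢˢᵃᵗ/92.8.
  K_A = 190.5/92.8 = 2.052802, K_B = 152.7/92.8 = 1.645474, K_C = 33.2/92.8 = 0.357759
Rachford–Rice: g(β) = Σ zᵢ(Kᵢ−1)/(1+β(Kᵢ−1)) = 0.
g(0) = ΣzᵢKᵢ − 1 = 0.3096 and g(1) = 1 − Σzᵢ/Kᵢ = -0.3505, so a root lies in (0, 1).
Iterate (Newton) starting at β = 0.56:
  β = 0.5600: g = 0.00472, g' = -0.5675 → β = 0.5683
Converged at β = 0.5683.

β = 0.5683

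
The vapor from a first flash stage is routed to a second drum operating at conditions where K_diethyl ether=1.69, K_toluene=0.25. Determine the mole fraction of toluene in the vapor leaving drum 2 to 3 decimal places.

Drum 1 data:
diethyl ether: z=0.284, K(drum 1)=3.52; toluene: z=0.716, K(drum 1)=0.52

y_toluene (drum 2) = 0.120

Drum 1:
Binary case is linear: z₁(K₁−1)(1+ψ₁(K₂−1)) + z₂(K₂−1)(1+ψ₁(K₁−1)) = 0
⇒ ψ₁ = [z₁(K₁−1)+z₂(K₂−1)] / [−(K₁−1)(K₂−1)] = 0.3720/1.2096 = 0.308
Drum-1 compositions:
  diethyl ether: x = 0.160, y = 0.563
  toluene: x = 0.840, y = 0.437
Drum-2 feed = drum-1 vapor: z₂ = (0.5632, 0.4368).
Drum 2:
Material balance + equilibrium reduce to Σ zᵢ(Kᵢ−1)/(1+ψ₂(Kᵢ−1)) = 0.
Check two-phase: ΣzᵢKᵢ = 1.061 > 1 and Σzᵢ/Kᵢ = 2.080 > 1, so g(0) = 0.061 > 0 and g(1) = -1.080 < 0.
Binary case is linear: z₁(K₁−1)(1+ψ₂(K₂−1)) + z₂(K₂−1)(1+ψ₂(K₁−1)) = 0
⇒ ψ₂ = [z₁(K₁−1)+z₂(K₂−1)] / [−(K₁−1)(K₂−1)] = 0.0610/0.5175 = 0.118
  diethyl ether: x = 0.521, y = 0.880
  toluene: x = 0.479, y = 0.120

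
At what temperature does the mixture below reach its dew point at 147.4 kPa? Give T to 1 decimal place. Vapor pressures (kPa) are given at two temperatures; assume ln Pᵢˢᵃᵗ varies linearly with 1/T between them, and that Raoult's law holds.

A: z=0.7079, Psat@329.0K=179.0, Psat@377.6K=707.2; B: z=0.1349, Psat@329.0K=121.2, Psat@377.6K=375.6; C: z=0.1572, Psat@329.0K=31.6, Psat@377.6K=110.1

Dew-point temperature: Σzᵢ·P/Pᵢˢᵃᵗ(T) = 1. Interpolate ln Pᵢˢᵃᵗ = aᵢ + bᵢ/T.
  T = 329.0 K: ΣzᵢP/Pᵢˢᵃᵗ = 1.4803
  T = 377.6 K: ΣzᵢP/Pᵢˢᵃᵗ = 0.4109
  T = 353.3 K: ΣzᵢP/Pᵢˢᵃᵗ = 0.7457
  T = 341.1 K: ΣzᵢP/Pᵢˢᵃᵗ = 1.0391
  T = 347.2 K: ΣzᵢP/Pᵢˢᵃᵗ = 0.8777
  T = 344.1 K: ΣzᵢP/Pᵢˢᵃᵗ = 0.9556
  T = 342.6 K: ΣzᵢP/Pᵢˢᵃᵗ = 0.9963
Interpolating between 341.1 K and 342.6 K gives T ≈ 342.5 K.

T = 342.5 K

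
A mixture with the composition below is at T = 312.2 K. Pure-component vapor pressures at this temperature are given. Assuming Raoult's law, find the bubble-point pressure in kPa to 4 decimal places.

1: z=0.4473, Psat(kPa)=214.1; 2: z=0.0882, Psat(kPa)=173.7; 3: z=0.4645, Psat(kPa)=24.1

At the bubble point ψ → 0, so ΣzᵢKᵢ = 1 with Kᵢ = Pᵢˢᵃᵗ/P ⇒ P = ΣzᵢPᵢˢᵃᵗ.
P = 0.4473·214.1 + 0.0882·173.7 + 0.4645·24.1 = 122.2817 kPa

Pbub = 122.2817 kPa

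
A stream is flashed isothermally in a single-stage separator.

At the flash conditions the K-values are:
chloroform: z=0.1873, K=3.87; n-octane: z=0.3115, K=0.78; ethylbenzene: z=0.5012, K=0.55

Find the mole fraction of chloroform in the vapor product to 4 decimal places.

y_chloroform = 0.4366

Iterate (Newton) starting at ψ = 0.5:
  ψ = 0.5000: g = -0.14726, g' = -0.4482 → ψ = 0.1715
  ψ = 0.1715: g = 0.04466, g' = -0.8284 → ψ = 0.2254
  ψ = 0.2254: g = 0.00333, g' = -0.7113 → ψ = 0.2300
  ψ = 0.2300: g = 0.00002, g' = -0.7027 → ψ = 0.2301
Converged at ψ = 0.2301.
Compositions from xᵢ = zᵢ/(1+ψ(Kᵢ−1)), yᵢ = Kᵢxᵢ:
  chloroform: x = 0.1128, y = 0.4366
  n-octane: x = 0.3281, y = 0.2559
  ethylbenzene: x = 0.5591, y = 0.3075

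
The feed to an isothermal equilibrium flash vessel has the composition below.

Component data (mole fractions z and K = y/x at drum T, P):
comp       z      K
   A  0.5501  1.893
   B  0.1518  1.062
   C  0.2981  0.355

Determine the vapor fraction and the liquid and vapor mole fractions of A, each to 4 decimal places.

ψ = 0.6291, x_A = 0.3522, y_A = 0.6667

Newton–Raphson from ψ = 0.5:
  ψ = 0.5000: g = 0.06493, g' = -0.4804 → ψ = 0.6352
  ψ = 0.6352: g = -0.00321, g' = -0.5350 → ψ = 0.6292
  ψ = 0.6292: g = -0.00001, g' = -0.5316 → ψ = 0.6291
Converged at ψ = 0.6291.
Compositions from xᵢ = zᵢ/(1+ψ(Kᵢ−1)), yᵢ = Kᵢxᵢ:
  A: x = 0.3522, y = 0.6667
  B: x = 0.1461, y = 0.1552
  C: x = 0.5017, y = 0.1781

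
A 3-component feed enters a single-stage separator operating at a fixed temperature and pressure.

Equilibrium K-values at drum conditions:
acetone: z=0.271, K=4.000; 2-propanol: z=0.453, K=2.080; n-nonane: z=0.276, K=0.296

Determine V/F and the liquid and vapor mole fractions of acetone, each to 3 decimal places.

V/F = 0.850, x_acetone = 0.076, y_acetone = 0.305

Rachford–Rice: g(V/F) = Σ zᵢ(Kᵢ−1)/(1+V/F(Kᵢ−1)) = 0.
Feasibility: ΣzᵢKᵢ = 2.108, Σzᵢ/Kᵢ = 1.218 — both > 1, two phases present.
Newton–Raphson from V/F = 0.5:
  V/F = 0.500: g = 0.3430, g' = -0.939 → V/F = 0.865
  V/F = 0.865: g = -0.0183, g' = -1.226 → V/F = 0.850
Converged at V/F = 0.850.
Compositions from xᵢ = zᵢ/(1+V/F(Kᵢ−1)), yᵢ = Kᵢxᵢ:
  acetone: x = 0.076, y = 0.305
  2-propanol: x = 0.236, y = 0.491
  n-nonane: x = 0.688, y = 0.204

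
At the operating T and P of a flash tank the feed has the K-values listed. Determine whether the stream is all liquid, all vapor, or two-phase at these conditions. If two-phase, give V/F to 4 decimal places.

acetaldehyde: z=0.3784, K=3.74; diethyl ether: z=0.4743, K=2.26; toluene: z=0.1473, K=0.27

all vapor

ΣzᵢKᵢ = 2.5269; Σzᵢ/Kᵢ = 0.8566.
Since Σzᵢ/Kᵢ < 1 the mixture is above its dew point — single vapor phase.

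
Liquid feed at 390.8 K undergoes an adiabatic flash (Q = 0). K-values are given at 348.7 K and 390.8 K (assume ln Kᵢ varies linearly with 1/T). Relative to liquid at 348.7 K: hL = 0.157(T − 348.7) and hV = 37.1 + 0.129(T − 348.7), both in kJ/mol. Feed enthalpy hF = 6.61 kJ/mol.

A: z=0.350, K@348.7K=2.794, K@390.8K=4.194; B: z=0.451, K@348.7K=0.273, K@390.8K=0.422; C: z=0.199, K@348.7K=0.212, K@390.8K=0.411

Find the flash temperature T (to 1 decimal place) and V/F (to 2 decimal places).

Adiabatic flash: solve Rachford–Rice at each trial T, then check hF = ψ·hV(T) + (1−ψ)·hL(T).
  T = 348.7 K: K = (2.794, 0.273, 0.212), RR gives ψ = 0.107, H_out = 3.970 kJ/mol
  T = 390.8 K: K = (4.194, 0.422, 0.411), RR gives ψ = 0.399, H_out = 20.925 kJ/mol
  T = 369.8 K: K = (3.465, 0.344, 0.301), RR gives ψ = 0.259, H_out = 12.773 kJ/mol
  T = 359.2 K: K = (3.120, 0.307, 0.254), RR gives ψ = 0.187, H_out = 8.524 kJ/mol
  T = 353.9 K: K = (2.953, 0.290, 0.232), RR gives ψ = 0.148, H_out = 6.283 kJ/mol
  T = 356.5 K: K = (3.034, 0.298, 0.243), RR gives ψ = 0.167, H_out = 7.395 kJ/mol
  T = 355.2 K: K = (2.994, 0.294, 0.237), RR gives ψ = 0.158, H_out = 6.842 kJ/mol
Linear interpolation between T = 353.9 (H_out = 6.283) and T = 355.2 (H_out = 6.842) on hF = 6.61 gives T ≈ 354.7 K, at which ψ = 0.15.

T = 354.7 K, V/F = 0.15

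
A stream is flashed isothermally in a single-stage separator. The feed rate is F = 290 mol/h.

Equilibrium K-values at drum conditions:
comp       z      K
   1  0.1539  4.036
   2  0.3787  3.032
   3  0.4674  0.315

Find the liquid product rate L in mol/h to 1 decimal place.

L = 124.1 mol/h

Newton iteration, V/F⁰ = 0.31:
  V/F = 0.3100: g = 0.30634, g' = -1.3186 → V/F = 0.5423
  V/F = 0.5423: g = 0.03323, g' = -1.1116 → V/F = 0.5722
Converged at V/F = 0.5722.
Then V = V/F·F = 0.5722·290 = 165.9 mol/h and L = F − V = 124.1 mol/h.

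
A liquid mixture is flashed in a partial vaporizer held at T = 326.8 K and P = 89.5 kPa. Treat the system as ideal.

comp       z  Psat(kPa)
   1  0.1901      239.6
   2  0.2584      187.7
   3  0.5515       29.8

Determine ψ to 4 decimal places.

ψ = 0.2570

Raoult's law: Kᵢ = Pᵢˢᵃᵗ/P = Pᵢˢᵃᵗ/89.5.
  K_1 = 239.6/89.5 = 2.677095, K_2 = 187.7/89.5 = 2.097207, K_3 = 29.8/89.5 = 0.332961
Let ψ = V/F and solve Σ zᵢ(Kᵢ−1)/(1+ψ(Kᵢ−1)) = 0.
Check two-phase: ΣzᵢKᵢ = 1.2345 > 1 and Σzᵢ/Kᵢ = 1.8506 > 1, so g(0) = 0.2345 > 0 and g(1) = -0.8506 < 0.
Newton–Raphson from ψ = 0.5:
  ψ = 0.5000: g = -0.19548, g' = -0.8403 → ψ = 0.2674
  ψ = 0.2674: g = -0.00840, g' = -0.8043 → ψ = 0.2569
  ψ = 0.2569: g = 0.00002, g' = -0.8078 → ψ = 0.2570
Converged at ψ = 0.2570.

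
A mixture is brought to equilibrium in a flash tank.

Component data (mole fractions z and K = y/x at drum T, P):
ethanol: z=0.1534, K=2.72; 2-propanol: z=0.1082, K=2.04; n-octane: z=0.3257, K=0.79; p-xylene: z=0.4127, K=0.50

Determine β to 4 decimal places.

Rachford–Rice: g(β) = Σ zᵢ(Kᵢ−1)/(1+β(Kᵢ−1)) = 0.
Feasibility: ΣzᵢKᵢ = 1.1016, Σzᵢ/Kᵢ = 1.3471 — both > 1, two phases present.
Newton–Raphson from β = 0.46:
  β = 0.4600: g = -0.12028, g' = -0.3866 → β = 0.1489
  β = 0.1489: g = 0.01395, g' = -0.5111 → β = 0.1762
  β = 0.1762: g = 0.00029, g' = -0.4904 → β = 0.1768
Converged at β = 0.1768.

β = 0.1768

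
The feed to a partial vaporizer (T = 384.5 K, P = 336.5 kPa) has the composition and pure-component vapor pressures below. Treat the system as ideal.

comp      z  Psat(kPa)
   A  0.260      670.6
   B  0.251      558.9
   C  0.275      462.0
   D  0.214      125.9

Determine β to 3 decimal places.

Raoult's law: Kᵢ = Pᵢˢᵃᵗ/P = Pᵢˢᵃᵗ/336.5.
  K_A = 670.6/336.5 = 1.99287, K_B = 558.9/336.5 = 1.66092, K_C = 462.0/336.5 = 1.37296, K_D = 125.9/336.5 = 0.37415
Newton–Raphson from β = 0.56:
  β = 0.560: g = 0.1656, g' = -0.389 → β = 0.986
  β = 0.986: g = -0.0436, g' = -0.697 → β = 0.923
  β = 0.923: g = -0.0031, g' = -0.603 → β = 0.918
Converged at β = 0.918.

β = 0.918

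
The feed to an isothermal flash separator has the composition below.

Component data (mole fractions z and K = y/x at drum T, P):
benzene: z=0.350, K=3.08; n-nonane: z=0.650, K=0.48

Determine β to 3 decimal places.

Binary case is linear: z₁(K₁−1)(1+β(K₂−1)) + z₂(K₂−1)(1+β(K₁−1)) = 0
⇒ β = [z₁(K₁−1)+z₂(K₂−1)] / [−(K₁−1)(K₂−1)] = 0.3900/1.0816 = 0.361

β = 0.361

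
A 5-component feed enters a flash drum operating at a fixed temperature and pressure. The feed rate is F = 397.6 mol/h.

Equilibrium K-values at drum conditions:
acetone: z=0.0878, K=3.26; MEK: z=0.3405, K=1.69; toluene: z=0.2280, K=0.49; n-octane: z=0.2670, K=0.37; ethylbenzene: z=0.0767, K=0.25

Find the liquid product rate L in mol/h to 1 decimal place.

L = 347.4 mol/h

Rachford–Rice: g(ψ) = Σ zᵢ(Kᵢ−1)/(1+ψ(Kᵢ−1)) = 0.
Feasibility: ΣzᵢKᵢ = 1.0914, Σzᵢ/Kᵢ = 1.7221 — both > 1, two phases present.
Iterate (Newton) starting at ψ = 0.34:
  ψ = 0.3400: g = -0.12944, g' = -0.5859 → ψ = 0.1191
  ψ = 0.1191: g = 0.00464, g' = -0.6600 → ψ = 0.1261
Converged at ψ = 0.1261.
Then V = ψ·F = 0.1261·397.6 = 50.2 mol/h and L = F − V = 347.4 mol/h.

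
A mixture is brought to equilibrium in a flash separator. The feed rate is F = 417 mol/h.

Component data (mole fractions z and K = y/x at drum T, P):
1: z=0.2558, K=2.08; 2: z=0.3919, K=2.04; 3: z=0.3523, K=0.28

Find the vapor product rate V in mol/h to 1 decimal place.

V = 236.0 mol/h

Newton–Raphson from ψ = 0.5:
  ψ = 0.5000: g = 0.05120, g' = -0.7552 → ψ = 0.5678
  ψ = 0.5678: g = -0.00156, g' = -0.8048 → ψ = 0.5659
Converged at ψ = 0.5659.
Then V = ψ·F = 0.5659·417 = 236.0 mol/h and L = F − V = 181.0 mol/h.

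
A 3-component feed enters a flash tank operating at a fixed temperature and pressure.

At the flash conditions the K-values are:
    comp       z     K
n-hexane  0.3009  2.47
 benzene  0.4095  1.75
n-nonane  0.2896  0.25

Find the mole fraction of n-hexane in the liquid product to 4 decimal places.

x_n-hexane = 0.1527

Newton iteration, V/F⁰ = 0.5:
  V/F = 0.5000: g = 0.13078, g' = -0.7549 → V/F = 0.6733
  V/F = 0.6733: g = -0.01235, g' = -0.9306 → V/F = 0.6600
  V/F = 0.6600: g = -0.00014, g' = -0.9093 → V/F = 0.6598
Converged at V/F = 0.6598.
Compositions from xᵢ = zᵢ/(1+V/F(Kᵢ−1)), yᵢ = Kᵢxᵢ:
  n-hexane: x = 0.1527, y = 0.3773
  benzene: x = 0.2739, y = 0.4794
  n-nonane: x = 0.5733, y = 0.1433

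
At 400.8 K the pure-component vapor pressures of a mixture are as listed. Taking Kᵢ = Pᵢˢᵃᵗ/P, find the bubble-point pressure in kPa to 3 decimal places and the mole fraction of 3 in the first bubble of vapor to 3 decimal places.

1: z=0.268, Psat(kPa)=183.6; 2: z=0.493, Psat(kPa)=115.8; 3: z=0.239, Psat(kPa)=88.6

At the bubble point ψ → 0, so ΣzᵢKᵢ = 1 with Kᵢ = Pᵢˢᵃᵗ/P ⇒ P = ΣzᵢPᵢˢᵃᵗ.
P = 0.268·183.6 + 0.493·115.8 + 0.239·88.6 = 127.470 kPa
yᵢ = zᵢPᵢˢᵃᵗ/P ⇒ y_3 = 0.239·88.6/127.470 = 0.166

Pbub = 127.470 kPa, y_3 = 0.166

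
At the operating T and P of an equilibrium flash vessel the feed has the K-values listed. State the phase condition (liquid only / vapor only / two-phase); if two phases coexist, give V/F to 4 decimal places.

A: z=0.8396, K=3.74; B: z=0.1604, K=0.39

vapor only

ΣzᵢKᵢ = 3.2027; Σzᵢ/Kᵢ = 0.6358.
Since Σzᵢ/Kᵢ < 1 the mixture is above its dew point — single vapor phase.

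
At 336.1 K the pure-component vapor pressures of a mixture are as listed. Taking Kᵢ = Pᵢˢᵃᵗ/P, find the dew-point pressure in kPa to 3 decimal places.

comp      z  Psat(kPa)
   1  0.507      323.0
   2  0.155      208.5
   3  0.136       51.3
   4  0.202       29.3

At the dew point ψ → 1, so Σzᵢ/Kᵢ = 1 with Kᵢ = Pᵢˢᵃᵗ/P ⇒ 1/P = Σzᵢ/Pᵢˢᵃᵗ.
1/P = 0.507/323.0 + 0.155/208.5 + 0.136/51.3 + 0.202/29.3 = 0.011858 ⇒ P = 84.329 kPa

Pdew = 84.329 kPa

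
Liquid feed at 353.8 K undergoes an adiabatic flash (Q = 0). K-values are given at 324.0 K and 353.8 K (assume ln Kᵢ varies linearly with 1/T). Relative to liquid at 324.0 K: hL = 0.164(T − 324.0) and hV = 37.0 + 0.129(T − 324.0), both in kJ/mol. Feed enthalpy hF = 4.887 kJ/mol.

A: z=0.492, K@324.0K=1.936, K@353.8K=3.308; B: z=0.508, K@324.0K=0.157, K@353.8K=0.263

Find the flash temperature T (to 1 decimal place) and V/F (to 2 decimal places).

T = 327.5 K, V/F = 0.12

Adiabatic flash: solve Rachford–Rice at each trial T, then check hF = ψ·hV(T) + (1−ψ)·hL(T).
  T = 324.0 K: K = (1.936, 0.157), RR gives ψ = 0.041, H_out = 1.513 kJ/mol
  T = 353.8 K: K = (3.308, 0.263), RR gives ψ = 0.447, H_out = 20.977 kJ/mol
  T = 338.9 K: K = (2.561, 0.206), RR gives ψ = 0.294, H_out = 13.160 kJ/mol
  T = 331.4 K: K = (2.231, 0.180), RR gives ψ = 0.187, H_out = 8.102 kJ/mol
  T = 327.7 K: K = (2.080, 0.168), RR gives ψ = 0.121, H_out = 5.076 kJ/mol
  T = 325.9 K: K = (2.009, 0.163), RR gives ψ = 0.084, H_out = 3.422 kJ/mol
Linear interpolation between T = 325.9 (H_out = 3.422) and T = 327.7 (H_out = 5.076) on hF = 4.887 gives T ≈ 327.5 K, at which ψ = 0.12.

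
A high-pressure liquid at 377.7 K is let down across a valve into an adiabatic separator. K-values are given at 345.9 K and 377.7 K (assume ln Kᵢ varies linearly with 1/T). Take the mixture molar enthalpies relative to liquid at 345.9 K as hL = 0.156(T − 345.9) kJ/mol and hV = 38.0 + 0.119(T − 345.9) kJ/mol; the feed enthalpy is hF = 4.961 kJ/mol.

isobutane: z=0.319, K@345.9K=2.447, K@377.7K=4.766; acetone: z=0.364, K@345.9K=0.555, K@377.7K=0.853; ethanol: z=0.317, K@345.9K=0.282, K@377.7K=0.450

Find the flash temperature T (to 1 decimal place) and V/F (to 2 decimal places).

T = 347.6 K, V/F = 0.12

Adiabatic flash: solve Rachford–Rice at each trial T, then check hF = ψ·hV(T) + (1−ψ)·hL(T).
  T = 345.9 K: K = (2.447, 0.555, 0.282), RR gives ψ = 0.085, H_out = 3.244 kJ/mol
  T = 377.7 K: K = (4.766, 0.853, 0.450), RR gives ψ = 0.679, H_out = 29.965 kJ/mol
  T = 361.8 K: K = (3.465, 0.695, 0.360), RR gives ψ = 0.396, H_out = 17.280 kJ/mol
  T = 353.9 K: K = (2.927, 0.623, 0.320), RR gives ψ = 0.254, H_out = 10.831 kJ/mol
  T = 349.9 K: K = (2.679, 0.588, 0.300), RR gives ψ = 0.175, H_out = 7.238 kJ/mol
  T = 347.9 K: K = (2.561, 0.572, 0.291), RR gives ψ = 0.132, H_out = 5.302 kJ/mol
Linear interpolation between T = 345.9 (H_out = 3.244) and T = 347.9 (H_out = 5.302) on hF = 4.961 gives T ≈ 347.6 K, at which ψ = 0.12.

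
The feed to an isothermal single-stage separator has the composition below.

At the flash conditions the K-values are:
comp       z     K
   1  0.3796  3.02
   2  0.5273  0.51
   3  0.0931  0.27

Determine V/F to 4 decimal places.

Iterate (Newton) starting at V/F = 0.39:
  V/F = 0.3900: g = 0.01447, g' = -0.7751 → V/F = 0.4087
  V/F = 0.4087: g = 0.00011, g' = -0.7635 → V/F = 0.4088
Converged at V/F = 0.4088.

V/F = 0.4088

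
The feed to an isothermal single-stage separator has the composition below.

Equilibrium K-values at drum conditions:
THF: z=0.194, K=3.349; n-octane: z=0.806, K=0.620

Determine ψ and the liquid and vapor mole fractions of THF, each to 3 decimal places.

Rachford–Rice: g(ψ) = Σ zᵢ(Kᵢ−1)/(1+ψ(Kᵢ−1)) = 0.
Feasibility: ΣzᵢKᵢ = 1.149, Σzᵢ/Kᵢ = 1.358 — both > 1, two phases present.
Binary case is linear: z₁(K₁−1)(1+ψ(K₂−1)) + z₂(K₂−1)(1+ψ(K₁−1)) = 0
⇒ ψ = [z₁(K₁−1)+z₂(K₂−1)] / [−(K₁−1)(K₂−1)] = 0.1494/0.8926 = 0.167
Compositions from xᵢ = zᵢ/(1+ψ(Kᵢ−1)), yᵢ = Kᵢxᵢ:
  THF: x = 0.139, y = 0.466
  n-octane: x = 0.861, y = 0.534

ψ = 0.167, x_THF = 0.139, y_THF = 0.466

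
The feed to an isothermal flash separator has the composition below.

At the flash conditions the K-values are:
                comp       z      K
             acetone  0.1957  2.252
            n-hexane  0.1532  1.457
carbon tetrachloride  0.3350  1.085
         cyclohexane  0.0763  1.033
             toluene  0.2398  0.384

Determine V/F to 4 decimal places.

Rachford–Rice: g(V/F) = Σ zᵢ(Kᵢ−1)/(1+V/F(Kᵢ−1)) = 0.
Check two-phase: ΣzᵢKᵢ = 1.1983 > 1 and Σzᵢ/Kᵢ = 1.1991 > 1, so g(0) = 0.1983 > 0 and g(1) = -0.1991 < 0.
Iterate (Newton) starting at V/F = 0.53:
  V/F = 0.5300: g = 0.01405, g' = -0.3345 → V/F = 0.5720
  V/F = 0.5720: g = -0.00018, g' = -0.3435 → V/F = 0.5715
Converged at V/F = 0.5715.

V/F = 0.5715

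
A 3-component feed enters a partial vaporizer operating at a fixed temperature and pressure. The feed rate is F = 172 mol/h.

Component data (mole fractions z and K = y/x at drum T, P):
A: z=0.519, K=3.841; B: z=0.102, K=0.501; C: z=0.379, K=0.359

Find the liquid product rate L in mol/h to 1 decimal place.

Newton iteration, V/F⁰ = 0.5:
  V/F = 0.500: g = 0.1838, g' = -1.097 → V/F = 0.668
  V/F = 0.668: g = 0.0081, g' = -1.032 → V/F = 0.675
Converged at V/F = 0.675.
Then V = V/F·F = 0.6754·172 = 116.2 mol/h and L = F − V = 55.8 mol/h.

L = 55.8 mol/h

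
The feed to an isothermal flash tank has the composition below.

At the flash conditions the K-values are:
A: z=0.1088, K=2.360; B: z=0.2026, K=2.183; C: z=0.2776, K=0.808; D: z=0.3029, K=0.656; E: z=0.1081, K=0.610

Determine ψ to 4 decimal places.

Let ψ = V/F and solve Σ zᵢ(Kᵢ−1)/(1+ψ(Kᵢ−1)) = 0.
Check two-phase: ΣzᵢKᵢ = 1.1880 > 1 and Σzᵢ/Kᵢ = 1.1214 > 1, so g(0) = 0.1880 > 0 and g(1) = -0.1214 < 0.
Iterate (Newton) starting at ψ = 0.5:
  ψ = 0.5000: g = 0.00150, g' = -0.2734 → ψ = 0.5055
Converged at ψ = 0.5055.

ψ = 0.5055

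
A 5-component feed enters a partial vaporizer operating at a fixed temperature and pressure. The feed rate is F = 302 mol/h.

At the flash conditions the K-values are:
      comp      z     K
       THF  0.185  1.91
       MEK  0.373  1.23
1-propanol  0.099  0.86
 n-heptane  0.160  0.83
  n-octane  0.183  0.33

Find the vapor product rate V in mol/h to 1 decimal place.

V = 109.8 mol/h

Newton iteration, β⁰ = 0.39:
  β = 0.390: g = -0.0068, g' = -0.258 → β = 0.364
  β = 0.364: g = -0.0001, g' = -0.254 → β = 0.363
Converged at β = 0.363.
Then V = β·F = 0.3635·302 = 109.8 mol/h and L = F − V = 192.2 mol/h.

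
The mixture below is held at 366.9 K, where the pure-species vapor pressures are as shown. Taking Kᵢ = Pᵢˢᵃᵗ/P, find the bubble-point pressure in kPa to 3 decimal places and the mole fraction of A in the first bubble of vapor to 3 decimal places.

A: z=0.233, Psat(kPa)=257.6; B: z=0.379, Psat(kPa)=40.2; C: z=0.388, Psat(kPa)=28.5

At the bubble point ψ → 0, so ΣzᵢKᵢ = 1 with Kᵢ = Pᵢˢᵃᵗ/P ⇒ P = ΣzᵢPᵢˢᵃᵗ.
P = 0.233·257.6 + 0.379·40.2 + 0.388·28.5 = 86.315 kPa
yᵢ = zᵢPᵢˢᵃᵗ/P ⇒ y_A = 0.233·257.6/86.315 = 0.695

Pbub = 86.315 kPa, y_A = 0.695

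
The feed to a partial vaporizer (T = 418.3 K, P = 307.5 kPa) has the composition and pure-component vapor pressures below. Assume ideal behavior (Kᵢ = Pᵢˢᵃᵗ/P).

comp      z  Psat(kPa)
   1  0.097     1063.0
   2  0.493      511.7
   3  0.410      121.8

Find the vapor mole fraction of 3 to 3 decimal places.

y_3 = 0.232

Raoult's law: Kᵢ = Pᵢˢᵃᵗ/P = Pᵢˢᵃᵗ/307.5.
  K_1 = 1063.0/307.5 = 3.45691, K_2 = 511.7/307.5 = 1.66407, K_3 = 121.8/307.5 = 0.39610
Material balance + equilibrium reduce to Σ zᵢ(Kᵢ−1)/(1+V/F(Kᵢ−1)) = 0.
Check two-phase: ΣzᵢKᵢ = 1.318 > 1 and Σzᵢ/Kᵢ = 1.359 > 1, so g(0) = 0.318 > 0 and g(1) = -0.359 < 0.
Newton–Raphson from V/F = 0.5:
  V/F = 0.500: g = -0.0020, g' = -0.547 → V/F = 0.496
Converged at V/F = 0.496.
Compositions from xᵢ = zᵢ/(1+V/F(Kᵢ−1)), yᵢ = Kᵢxᵢ:
  1: x = 0.044, y = 0.151
  2: x = 0.371, y = 0.617
  3: x = 0.586, y = 0.232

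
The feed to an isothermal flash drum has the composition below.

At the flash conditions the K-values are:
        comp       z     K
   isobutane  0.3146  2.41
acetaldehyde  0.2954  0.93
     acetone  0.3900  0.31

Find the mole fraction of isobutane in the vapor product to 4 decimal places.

y_isobutane = 0.5784

Let ψ = V/F and solve Σ zᵢ(Kᵢ−1)/(1+ψ(Kᵢ−1)) = 0.
Check two-phase: ΣzᵢKᵢ = 1.1538 > 1 and Σzᵢ/Kᵢ = 1.7062 > 1, so g(0) = 0.1538 > 0 and g(1) = -0.7062 < 0.
Iterate (Newton) starting at ψ = 0.39:
  ψ = 0.3900: g = -0.10323, g' = -0.6095 → ψ = 0.2206
  ψ = 0.2206: g = -0.00009, g' = -0.6237 → ψ = 0.2205
Converged at ψ = 0.2205.
Compositions from xᵢ = zᵢ/(1+ψ(Kᵢ−1)), yᵢ = Kᵢxᵢ:
  isobutane: x = 0.2400, y = 0.5784
  acetaldehyde: x = 0.3000, y = 0.2790
  acetone: x = 0.4600, y = 0.1426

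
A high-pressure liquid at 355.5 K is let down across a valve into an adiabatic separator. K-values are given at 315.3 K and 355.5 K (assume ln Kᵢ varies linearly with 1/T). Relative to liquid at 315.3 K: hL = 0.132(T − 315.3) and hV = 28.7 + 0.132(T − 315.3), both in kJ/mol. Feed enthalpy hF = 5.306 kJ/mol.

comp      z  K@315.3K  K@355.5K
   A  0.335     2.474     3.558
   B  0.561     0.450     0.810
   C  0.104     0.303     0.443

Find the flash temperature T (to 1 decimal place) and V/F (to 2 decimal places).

T = 318.0 K, V/F = 0.17

Adiabatic flash: solve Rachford–Rice at each trial T, then check hF = ψ·hV(T) + (1−ψ)·hL(T).
  T = 315.3 K: K = (2.474, 0.450, 0.303), RR gives ψ = 0.133, H_out = 3.819 kJ/mol
  T = 355.5 K: K = (3.558, 0.810, 0.443), RR gives ψ = 0.941, H_out = 32.312 kJ/mol
  T = 335.4 K: K = (2.999, 0.614, 0.371), RR gives ψ = 0.449, H_out = 15.546 kJ/mol
  T = 325.4 K: K = (2.733, 0.529, 0.336), RR gives ψ = 0.282, H_out = 9.438 kJ/mol
  T = 320.4 K: K = (2.604, 0.489, 0.320), RR gives ψ = 0.207, H_out = 6.626 kJ/mol
  T = 317.9 K: K = (2.540, 0.470, 0.311), RR gives ψ = 0.171, H_out = 5.247 kJ/mol
  T = 319.1 K: K = (2.571, 0.479, 0.315), RR gives ψ = 0.188, H_out = 5.908 kJ/mol
Linear interpolation between T = 317.9 (H_out = 5.247) and T = 319.1 (H_out = 5.908) on hF = 5.306 gives T ≈ 318.0 K, at which ψ = 0.17.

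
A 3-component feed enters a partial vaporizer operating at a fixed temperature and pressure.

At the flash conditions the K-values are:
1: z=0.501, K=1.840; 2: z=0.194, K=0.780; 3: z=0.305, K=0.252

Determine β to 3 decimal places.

Material balance + equilibrium reduce to Σ zᵢ(Kᵢ−1)/(1+β(Kᵢ−1)) = 0.
Check two-phase: ΣzᵢKᵢ = 1.150 > 1 and Σzᵢ/Kᵢ = 1.731 > 1, so g(0) = 0.150 > 0 and g(1) = -0.731 < 0.
Newton–Raphson from β = 0.58:
  β = 0.580: g = -0.1689, g' = -0.705 → β = 0.340
  β = 0.340: g = -0.0249, g' = -0.532 → β = 0.294
  β = 0.294: g = -0.0003, g' = -0.518 → β = 0.293
Converged at β = 0.293.

β = 0.293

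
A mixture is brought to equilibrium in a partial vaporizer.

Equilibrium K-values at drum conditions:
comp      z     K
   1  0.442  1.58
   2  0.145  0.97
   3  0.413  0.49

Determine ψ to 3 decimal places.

Material balance + equilibrium reduce to Σ zᵢ(Kᵢ−1)/(1+ψ(Kᵢ−1)) = 0.
Feasibility: ΣzᵢKᵢ = 1.041, Σzᵢ/Kᵢ = 1.272 — both > 1, two phases present.
Newton iteration, ψ⁰ = 0.5:
  ψ = 0.500: g = -0.0884, g' = -0.283 → ψ = 0.188
  ψ = 0.188: g = -0.0061, g' = -0.252 → ψ = 0.163
Converged at ψ = 0.163.

ψ = 0.163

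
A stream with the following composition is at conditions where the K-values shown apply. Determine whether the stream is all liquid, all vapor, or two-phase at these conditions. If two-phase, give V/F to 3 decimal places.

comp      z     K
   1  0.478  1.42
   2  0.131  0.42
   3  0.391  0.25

ΣzᵢKᵢ = 0.832; Σzᵢ/Kᵢ = 2.213.
Since ΣzᵢKᵢ < 1 the mixture is below its bubble point — single liquid phase.

all liquid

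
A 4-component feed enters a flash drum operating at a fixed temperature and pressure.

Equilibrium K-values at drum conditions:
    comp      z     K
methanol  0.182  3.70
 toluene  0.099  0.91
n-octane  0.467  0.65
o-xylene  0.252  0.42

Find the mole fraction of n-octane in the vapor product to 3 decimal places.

Rachford–Rice: g(ψ) = Σ zᵢ(Kᵢ−1)/(1+ψ(Kᵢ−1)) = 0.
Feasibility: ΣzᵢKᵢ = 1.173, Σzᵢ/Kᵢ = 1.476 — both > 1, two phases present.
Iterate (Newton) starting at ψ = 0.36:
  ψ = 0.360: g = -0.1318, g' = -0.552 → ψ = 0.121
  ψ = 0.121: g = 0.0331, g' = -0.914 → ψ = 0.158
  ψ = 0.158: g = 0.0018, g' = -0.820 → ψ = 0.160
Converged at ψ = 0.160.
Compositions from xᵢ = zᵢ/(1+ψ(Kᵢ−1)), yᵢ = Kᵢxᵢ:
  methanol: x = 0.127, y = 0.470
  toluene: x = 0.100, y = 0.091
  n-octane: x = 0.495, y = 0.322
  o-xylene: x = 0.278, y = 0.117

y_n-octane = 0.322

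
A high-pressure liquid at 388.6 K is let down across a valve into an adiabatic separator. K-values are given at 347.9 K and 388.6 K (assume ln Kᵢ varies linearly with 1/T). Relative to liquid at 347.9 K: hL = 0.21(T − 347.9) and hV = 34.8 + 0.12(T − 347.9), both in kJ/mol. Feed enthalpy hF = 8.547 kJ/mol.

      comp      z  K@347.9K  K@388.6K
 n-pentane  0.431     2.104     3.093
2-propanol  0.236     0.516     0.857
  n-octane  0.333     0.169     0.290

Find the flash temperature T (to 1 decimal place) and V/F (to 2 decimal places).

T = 355.3 K, V/F = 0.20

Adiabatic flash: solve Rachford–Rice at each trial T, then check hF = ψ·hV(T) + (1−ψ)·hL(T).
  T = 347.9 K: K = (2.104, 0.516, 0.169), RR gives ψ = 0.109, H_out = 3.786 kJ/mol
  T = 388.6 K: K = (3.093, 0.857, 0.290), RR gives ψ = 0.544, H_out = 25.486 kJ/mol
  T = 368.2 K: K = (2.577, 0.674, 0.225), RR gives ψ = 0.346, H_out = 15.677 kJ/mol
  T = 358.0 K: K = (2.334, 0.592, 0.195), RR gives ψ = 0.236, H_out = 10.117 kJ/mol
  T = 352.9 K: K = (2.217, 0.553, 0.182), RR gives ψ = 0.175, H_out = 7.052 kJ/mol
  T = 355.4 K: K = (2.274, 0.572, 0.188), RR gives ψ = 0.205, H_out = 8.583 kJ/mol
  T = 354.1 K: K = (2.244, 0.562, 0.185), RR gives ψ = 0.190, H_out = 7.794 kJ/mol
Linear interpolation between T = 354.1 (H_out = 7.794) and T = 355.4 (H_out = 8.583) on hF = 8.547 gives T ≈ 355.3 K, at which ψ = 0.20.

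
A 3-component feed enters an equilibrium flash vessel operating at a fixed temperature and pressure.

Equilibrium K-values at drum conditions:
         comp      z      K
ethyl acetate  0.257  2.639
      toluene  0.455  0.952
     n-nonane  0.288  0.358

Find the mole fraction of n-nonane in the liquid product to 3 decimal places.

x_n-nonane = 0.376

Newton–Raphson from β = 0.62:
  β = 0.620: g = -0.1207, g' = -0.499 → β = 0.378
  β = 0.378: g = -0.0062, g' = -0.471 → β = 0.365
Converged at β = 0.365.
Compositions from xᵢ = zᵢ/(1+β(Kᵢ−1)), yᵢ = Kᵢxᵢ:
  ethyl acetate: x = 0.161, y = 0.425
  toluene: x = 0.463, y = 0.441
  n-nonane: x = 0.376, y = 0.135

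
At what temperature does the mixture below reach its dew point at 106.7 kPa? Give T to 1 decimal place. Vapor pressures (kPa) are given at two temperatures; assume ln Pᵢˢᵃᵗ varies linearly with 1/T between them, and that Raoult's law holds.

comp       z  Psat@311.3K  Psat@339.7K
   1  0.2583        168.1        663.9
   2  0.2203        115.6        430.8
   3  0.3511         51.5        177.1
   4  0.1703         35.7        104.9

T = 321.8 K

Dew-point temperature: Σzᵢ·P/Pᵢˢᵃᵗ(T) = 1. Interpolate ln Pᵢˢᵃᵗ = aᵢ + bᵢ/T.
  T = 311.3 K: ΣzᵢP/Pᵢˢᵃᵗ = 1.6037
  T = 339.7 K: ΣzᵢP/Pᵢˢᵃᵗ = 0.4808
  T = 325.5 K: ΣzᵢP/Pᵢˢᵃᵗ = 0.8543
  T = 318.4 K: ΣzᵢP/Pᵢˢᵃᵗ = 1.1619
  T = 321.9 K: ΣzᵢP/Pᵢˢᵃᵗ = 0.9967
  T = 320.1 K: ΣzᵢP/Pᵢˢᵃᵗ = 1.0780
Interpolating between 320.1 K and 321.9 K gives T ≈ 321.8 K.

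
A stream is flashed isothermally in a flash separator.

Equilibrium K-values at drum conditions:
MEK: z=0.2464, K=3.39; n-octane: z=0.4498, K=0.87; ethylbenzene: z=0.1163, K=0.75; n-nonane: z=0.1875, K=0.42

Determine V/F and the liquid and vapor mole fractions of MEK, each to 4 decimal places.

Material balance + equilibrium reduce to Σ zᵢ(Kᵢ−1)/(1+V/F(Kᵢ−1)) = 0.
Check two-phase: ΣzᵢKᵢ = 1.3926 > 1 and Σzᵢ/Kᵢ = 1.1912 > 1, so g(0) = 0.3926 > 0 and g(1) = -0.1912 < 0.
Newton iteration, V/F⁰ = 0.5:
  V/F = 0.5000: g = 0.01935, g' = -0.4354 → V/F = 0.5444
  V/F = 0.5444: g = 0.00038, g' = -0.4191 → V/F = 0.5454
Converged at V/F = 0.5454.
Compositions from xᵢ = zᵢ/(1+V/F(Kᵢ−1)), yᵢ = Kᵢxᵢ:
  MEK: x = 0.1070, y = 0.3626
  n-octane: x = 0.4841, y = 0.4212
  ethylbenzene: x = 0.1347, y = 0.1010
  n-nonane: x = 0.2742, y = 0.1152

V/F = 0.5454, x_MEK = 0.1070, y_MEK = 0.3626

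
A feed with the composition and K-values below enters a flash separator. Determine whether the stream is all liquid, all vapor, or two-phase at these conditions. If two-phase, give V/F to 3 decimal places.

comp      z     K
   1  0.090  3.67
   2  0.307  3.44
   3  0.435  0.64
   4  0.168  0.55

two-phase, V/F = 0.784

ΣzᵢKᵢ = 1.757; Σzᵢ/Kᵢ = 1.099.
Both exceed 1, so a two-phase solution exists.
Newton iteration, ψ⁰ = 0.5:
  ψ = 0.500: g = 0.1518, g' = -0.629 → ψ = 0.741
  ψ = 0.741: g = 0.0203, g' = -0.485 → ψ = 0.783
  ψ = 0.783: g = 0.0003, g' = -0.473 → ψ = 0.784
Converged at ψ = 0.784.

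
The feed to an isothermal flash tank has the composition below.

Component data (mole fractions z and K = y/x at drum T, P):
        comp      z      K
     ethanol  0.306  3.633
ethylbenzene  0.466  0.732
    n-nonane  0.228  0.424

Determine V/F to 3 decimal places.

Rachford–Rice: g(V/F) = Σ zᵢ(Kᵢ−1)/(1+V/F(Kᵢ−1)) = 0.
g(0) = ΣzᵢKᵢ − 1 = 0.549 and g(1) = 1 − Σzᵢ/Kᵢ = -0.259, so a root lies in (0, 1).
Newton–Raphson from V/F = 0.66:
  V/F = 0.660: g = -0.0693, g' = -0.529 → V/F = 0.529
  V/F = 0.529: g = 0.0023, g' = -0.572 → V/F = 0.533
Converged at V/F = 0.533.

V/F = 0.533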